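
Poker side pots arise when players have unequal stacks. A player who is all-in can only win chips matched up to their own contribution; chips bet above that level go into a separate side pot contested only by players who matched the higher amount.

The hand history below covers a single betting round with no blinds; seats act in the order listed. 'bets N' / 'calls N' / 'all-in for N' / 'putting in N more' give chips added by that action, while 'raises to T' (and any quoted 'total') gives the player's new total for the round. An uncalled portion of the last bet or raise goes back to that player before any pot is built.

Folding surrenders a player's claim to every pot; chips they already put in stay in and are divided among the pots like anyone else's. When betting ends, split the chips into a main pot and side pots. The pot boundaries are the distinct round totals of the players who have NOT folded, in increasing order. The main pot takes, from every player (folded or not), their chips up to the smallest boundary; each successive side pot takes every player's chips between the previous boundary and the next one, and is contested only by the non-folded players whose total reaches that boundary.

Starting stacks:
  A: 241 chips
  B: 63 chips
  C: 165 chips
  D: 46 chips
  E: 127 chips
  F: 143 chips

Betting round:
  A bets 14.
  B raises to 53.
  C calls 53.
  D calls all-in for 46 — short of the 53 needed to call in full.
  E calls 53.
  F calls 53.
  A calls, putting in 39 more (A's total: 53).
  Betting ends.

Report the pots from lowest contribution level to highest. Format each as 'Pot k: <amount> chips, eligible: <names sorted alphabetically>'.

Pot 1: 276 chips, eligible: A, B, C, D, E, F
Pot 2: 35 chips, eligible: A, B, C, E, F

Derivation:
Contributions: A=53, B=53, C=53, D=46, E=53, F=53
Pot levels (distinct totals of non-folded players): 46, 53
Layer 1-46: 46 each from A, B, C, D, E, F = 46*6 = 276 chips; eligible A, B, C, D, E, F
Layer 47-53: 7 each from A, B, C, E, F = 7*5 = 35 chips; eligible A, B, C, E, F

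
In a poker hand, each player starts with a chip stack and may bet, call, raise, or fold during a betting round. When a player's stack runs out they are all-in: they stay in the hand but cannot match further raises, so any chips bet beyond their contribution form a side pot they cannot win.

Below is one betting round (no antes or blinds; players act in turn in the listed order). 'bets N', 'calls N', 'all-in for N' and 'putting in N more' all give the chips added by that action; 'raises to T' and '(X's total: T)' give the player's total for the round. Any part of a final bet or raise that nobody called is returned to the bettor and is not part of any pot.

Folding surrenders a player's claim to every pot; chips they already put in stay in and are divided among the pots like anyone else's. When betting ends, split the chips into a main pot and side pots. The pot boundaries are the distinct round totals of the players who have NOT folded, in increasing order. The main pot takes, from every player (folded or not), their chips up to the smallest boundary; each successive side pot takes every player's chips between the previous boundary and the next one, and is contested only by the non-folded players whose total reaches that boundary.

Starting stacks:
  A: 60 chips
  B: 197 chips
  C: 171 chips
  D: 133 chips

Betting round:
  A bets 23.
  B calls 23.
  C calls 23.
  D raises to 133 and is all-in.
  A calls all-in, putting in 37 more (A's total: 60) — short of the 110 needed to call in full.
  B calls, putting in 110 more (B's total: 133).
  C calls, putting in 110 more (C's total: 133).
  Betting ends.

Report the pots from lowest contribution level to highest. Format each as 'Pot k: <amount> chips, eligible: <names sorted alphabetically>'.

Contributions: A=60, B=133, C=133, D=133
Pot levels (distinct totals of non-folded players): 60, 133
Layer 1-60: 60 each from A, B, C, D = 60*4 = 240 chips; eligible A, B, C, D
Layer 61-133: 73 each from B, C, D = 73*3 = 219 chips; eligible B, C, D

Pot 1: 240 chips, eligible: A, B, C, D
Pot 2: 219 chips, eligible: B, C, D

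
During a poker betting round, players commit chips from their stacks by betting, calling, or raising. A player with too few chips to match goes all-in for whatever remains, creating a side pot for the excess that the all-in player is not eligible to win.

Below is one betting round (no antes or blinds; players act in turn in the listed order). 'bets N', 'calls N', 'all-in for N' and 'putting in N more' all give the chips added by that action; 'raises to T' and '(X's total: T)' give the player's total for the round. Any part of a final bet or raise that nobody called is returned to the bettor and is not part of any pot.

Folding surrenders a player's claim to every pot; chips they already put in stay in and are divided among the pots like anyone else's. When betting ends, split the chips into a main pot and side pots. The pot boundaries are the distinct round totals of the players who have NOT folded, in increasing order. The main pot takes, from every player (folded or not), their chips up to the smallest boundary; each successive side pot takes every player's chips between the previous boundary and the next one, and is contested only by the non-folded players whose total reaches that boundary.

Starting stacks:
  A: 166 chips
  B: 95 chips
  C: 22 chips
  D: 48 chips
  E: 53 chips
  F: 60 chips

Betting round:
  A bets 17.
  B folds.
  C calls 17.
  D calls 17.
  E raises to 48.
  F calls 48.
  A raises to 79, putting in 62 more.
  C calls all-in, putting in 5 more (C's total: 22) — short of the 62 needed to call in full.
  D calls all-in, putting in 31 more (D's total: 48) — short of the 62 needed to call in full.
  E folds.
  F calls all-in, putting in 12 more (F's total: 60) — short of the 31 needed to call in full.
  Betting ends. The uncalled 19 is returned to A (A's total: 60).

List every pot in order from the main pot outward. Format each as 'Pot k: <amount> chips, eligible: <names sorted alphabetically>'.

Pot 1: 110 chips, eligible: A, C, D, F
Pot 2: 104 chips, eligible: A, D, F
Pot 3: 24 chips, eligible: A, F

Derivation:
Contributions (after 19 returned to A): A=60, C=22, D=48, E=48, F=60
Folded: B, E
Pot levels (distinct totals of non-folded players): 22, 48, 60
Layer 1-22: 22 each from A, C, D, E, F = 22*5 = 110 chips; eligible A, C, D, F
Layer 23-48: 26 each from A, D, E, F = 26*4 = 104 chips; eligible A, D, F
Layer 49-60: 12 each from A, F = 12*2 = 24 chips; eligible A, F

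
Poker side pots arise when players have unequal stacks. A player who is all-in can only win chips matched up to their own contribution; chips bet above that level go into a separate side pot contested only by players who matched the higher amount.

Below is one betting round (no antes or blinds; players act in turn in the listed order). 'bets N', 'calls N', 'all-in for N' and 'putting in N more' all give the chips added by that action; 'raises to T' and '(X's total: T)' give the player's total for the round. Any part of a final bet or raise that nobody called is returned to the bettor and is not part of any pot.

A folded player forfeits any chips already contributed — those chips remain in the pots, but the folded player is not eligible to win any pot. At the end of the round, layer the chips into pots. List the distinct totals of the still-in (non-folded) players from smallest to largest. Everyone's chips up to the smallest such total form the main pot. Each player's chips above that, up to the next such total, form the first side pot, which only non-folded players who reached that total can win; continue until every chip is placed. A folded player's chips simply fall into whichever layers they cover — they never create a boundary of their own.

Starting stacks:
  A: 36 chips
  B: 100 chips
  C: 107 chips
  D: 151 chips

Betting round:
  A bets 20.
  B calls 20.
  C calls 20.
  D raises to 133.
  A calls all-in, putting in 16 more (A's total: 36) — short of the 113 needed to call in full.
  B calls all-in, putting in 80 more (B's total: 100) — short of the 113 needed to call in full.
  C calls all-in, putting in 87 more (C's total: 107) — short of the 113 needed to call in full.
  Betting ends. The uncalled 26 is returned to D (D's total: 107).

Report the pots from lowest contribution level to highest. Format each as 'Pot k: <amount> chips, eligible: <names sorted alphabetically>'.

Pot 1: 144 chips, eligible: A, B, C, D
Pot 2: 192 chips, eligible: B, C, D
Pot 3: 14 chips, eligible: C, D

Derivation:
Contributions (after 26 returned to D): A=36, B=100, C=107, D=107
Pot levels (distinct totals of non-folded players): 36, 100, 107
Layer 1-36: 36 each from A, B, C, D = 36*4 = 144 chips; eligible A, B, C, D
Layer 37-100: 64 each from B, C, D = 64*3 = 192 chips; eligible B, C, D
Layer 101-107: 7 each from C, D = 7*2 = 14 chips; eligible C, D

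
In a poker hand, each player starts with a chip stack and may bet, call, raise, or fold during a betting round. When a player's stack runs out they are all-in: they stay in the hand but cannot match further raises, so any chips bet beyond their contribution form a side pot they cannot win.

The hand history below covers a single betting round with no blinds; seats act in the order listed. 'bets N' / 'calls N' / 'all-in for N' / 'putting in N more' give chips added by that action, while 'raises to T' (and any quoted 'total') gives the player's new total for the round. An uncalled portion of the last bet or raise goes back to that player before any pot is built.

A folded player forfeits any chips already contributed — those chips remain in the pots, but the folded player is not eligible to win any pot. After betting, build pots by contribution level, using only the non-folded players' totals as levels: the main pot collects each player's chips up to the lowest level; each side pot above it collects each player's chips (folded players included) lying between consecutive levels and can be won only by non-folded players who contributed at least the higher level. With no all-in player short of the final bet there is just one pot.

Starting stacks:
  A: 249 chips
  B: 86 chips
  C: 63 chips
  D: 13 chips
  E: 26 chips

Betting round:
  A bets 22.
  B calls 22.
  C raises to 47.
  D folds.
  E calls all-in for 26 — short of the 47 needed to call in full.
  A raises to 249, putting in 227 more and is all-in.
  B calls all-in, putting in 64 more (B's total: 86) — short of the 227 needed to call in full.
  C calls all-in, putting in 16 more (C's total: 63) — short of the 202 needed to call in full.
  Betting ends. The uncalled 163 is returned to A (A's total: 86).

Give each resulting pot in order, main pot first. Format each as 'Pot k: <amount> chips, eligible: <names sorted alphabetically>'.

Pot 1: 104 chips, eligible: A, B, C, E
Pot 2: 111 chips, eligible: A, B, C
Pot 3: 46 chips, eligible: A, B

Derivation:
Contributions (after 163 returned to A): A=86, B=86, C=63, E=26
Folded: D
Pot levels (distinct totals of non-folded players): 26, 63, 86
Layer 1-26: 26 each from A, B, C, E = 26*4 = 104 chips; eligible A, B, C, E
Layer 27-63: 37 each from A, B, C = 37*3 = 111 chips; eligible A, B, C
Layer 64-86: 23 each from A, B = 23*2 = 46 chips; eligible A, B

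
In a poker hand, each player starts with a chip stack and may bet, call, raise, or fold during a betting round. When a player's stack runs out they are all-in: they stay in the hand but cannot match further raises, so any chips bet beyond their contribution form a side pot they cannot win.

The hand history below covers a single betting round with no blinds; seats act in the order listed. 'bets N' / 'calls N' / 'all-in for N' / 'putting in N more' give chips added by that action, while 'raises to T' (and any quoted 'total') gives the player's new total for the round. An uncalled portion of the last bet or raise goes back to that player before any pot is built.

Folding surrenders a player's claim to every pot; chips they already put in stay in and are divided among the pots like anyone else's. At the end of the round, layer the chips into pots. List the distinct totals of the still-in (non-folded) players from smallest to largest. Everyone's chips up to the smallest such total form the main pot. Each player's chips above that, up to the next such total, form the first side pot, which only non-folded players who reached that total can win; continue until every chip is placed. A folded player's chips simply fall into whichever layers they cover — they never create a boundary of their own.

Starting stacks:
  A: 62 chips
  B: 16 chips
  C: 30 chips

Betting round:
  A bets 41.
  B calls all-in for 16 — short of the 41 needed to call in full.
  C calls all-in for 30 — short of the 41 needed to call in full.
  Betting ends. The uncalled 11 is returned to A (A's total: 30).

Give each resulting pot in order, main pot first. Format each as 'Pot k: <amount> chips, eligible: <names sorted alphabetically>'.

Contributions (after 11 returned to A): A=30, B=16, C=30
Pot levels (distinct totals of non-folded players): 16, 30
Layer 1-16: 16 each from A, B, C = 16*3 = 48 chips; eligible A, B, C
Layer 17-30: 14 each from A, C = 14*2 = 28 chips; eligible A, C

Pot 1: 48 chips, eligible: A, B, C
Pot 2: 28 chips, eligible: A, C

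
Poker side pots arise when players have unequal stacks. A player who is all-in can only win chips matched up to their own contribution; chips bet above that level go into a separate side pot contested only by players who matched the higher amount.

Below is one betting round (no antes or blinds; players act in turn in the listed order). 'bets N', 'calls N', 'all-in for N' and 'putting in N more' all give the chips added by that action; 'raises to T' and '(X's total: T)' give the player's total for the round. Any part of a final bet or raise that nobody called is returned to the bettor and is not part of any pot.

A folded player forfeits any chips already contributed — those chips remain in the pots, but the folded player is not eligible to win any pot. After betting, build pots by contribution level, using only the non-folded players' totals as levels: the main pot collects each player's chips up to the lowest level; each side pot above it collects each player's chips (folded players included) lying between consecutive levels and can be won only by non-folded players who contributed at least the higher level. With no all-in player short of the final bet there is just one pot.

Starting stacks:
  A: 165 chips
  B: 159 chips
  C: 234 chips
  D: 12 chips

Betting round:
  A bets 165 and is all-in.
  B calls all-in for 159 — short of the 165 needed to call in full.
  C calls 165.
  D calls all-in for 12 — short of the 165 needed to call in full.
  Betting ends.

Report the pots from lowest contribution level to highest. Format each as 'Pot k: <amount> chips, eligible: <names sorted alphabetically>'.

Pot 1: 48 chips, eligible: A, B, C, D
Pot 2: 441 chips, eligible: A, B, C
Pot 3: 12 chips, eligible: A, C

Derivation:
Contributions: A=165, B=159, C=165, D=12
Pot levels (distinct totals of non-folded players): 12, 159, 165
Layer 1-12: 12 each from A, B, C, D = 12*4 = 48 chips; eligible A, B, C, D
Layer 13-159: 147 each from A, B, C = 147*3 = 441 chips; eligible A, B, C
Layer 160-165: 6 each from A, C = 6*2 = 12 chips; eligible A, C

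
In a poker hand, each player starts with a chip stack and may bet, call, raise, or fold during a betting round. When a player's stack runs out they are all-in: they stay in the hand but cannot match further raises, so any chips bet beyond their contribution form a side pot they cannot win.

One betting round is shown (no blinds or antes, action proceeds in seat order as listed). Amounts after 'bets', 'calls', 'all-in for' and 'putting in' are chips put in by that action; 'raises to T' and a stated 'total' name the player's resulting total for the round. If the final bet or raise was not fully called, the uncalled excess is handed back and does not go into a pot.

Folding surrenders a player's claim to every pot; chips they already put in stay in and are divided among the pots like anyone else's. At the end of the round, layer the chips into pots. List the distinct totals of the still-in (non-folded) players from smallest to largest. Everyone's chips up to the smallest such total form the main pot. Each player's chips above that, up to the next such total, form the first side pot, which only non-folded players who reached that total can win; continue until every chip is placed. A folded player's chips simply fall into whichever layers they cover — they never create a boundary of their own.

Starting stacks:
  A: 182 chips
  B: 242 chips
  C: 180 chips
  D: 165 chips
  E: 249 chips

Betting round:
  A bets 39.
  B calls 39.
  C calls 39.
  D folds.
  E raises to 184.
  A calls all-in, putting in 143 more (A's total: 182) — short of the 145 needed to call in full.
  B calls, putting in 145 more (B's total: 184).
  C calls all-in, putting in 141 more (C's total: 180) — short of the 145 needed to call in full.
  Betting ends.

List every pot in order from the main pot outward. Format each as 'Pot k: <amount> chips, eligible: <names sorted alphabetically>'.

Contributions: A=182, B=184, C=180, E=184
Folded: D
Pot levels (distinct totals of non-folded players): 180, 182, 184
Layer 1-180: 180 each from A, B, C, E = 180*4 = 720 chips; eligible A, B, C, E
Layer 181-182: 2 each from A, B, E = 2*3 = 6 chips; eligible A, B, E
Layer 183-184: 2 each from B, E = 2*2 = 4 chips; eligible B, E

Pot 1: 720 chips, eligible: A, B, C, E
Pot 2: 6 chips, eligible: A, B, E
Pot 3: 4 chips, eligible: B, E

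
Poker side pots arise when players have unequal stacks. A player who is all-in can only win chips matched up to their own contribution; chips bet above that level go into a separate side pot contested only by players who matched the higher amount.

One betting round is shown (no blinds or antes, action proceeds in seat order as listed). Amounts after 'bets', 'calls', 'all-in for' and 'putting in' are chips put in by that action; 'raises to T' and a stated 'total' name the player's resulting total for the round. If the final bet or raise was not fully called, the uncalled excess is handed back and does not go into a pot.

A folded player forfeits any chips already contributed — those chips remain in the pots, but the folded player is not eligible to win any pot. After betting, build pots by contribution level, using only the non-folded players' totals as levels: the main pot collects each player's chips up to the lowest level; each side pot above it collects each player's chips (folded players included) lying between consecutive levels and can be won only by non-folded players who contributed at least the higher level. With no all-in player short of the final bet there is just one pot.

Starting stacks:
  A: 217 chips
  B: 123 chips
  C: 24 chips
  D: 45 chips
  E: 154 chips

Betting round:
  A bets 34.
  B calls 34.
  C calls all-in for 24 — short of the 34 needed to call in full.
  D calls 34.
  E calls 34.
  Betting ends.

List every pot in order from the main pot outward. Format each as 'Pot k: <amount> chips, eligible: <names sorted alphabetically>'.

Contributions: A=34, B=34, C=24, D=34, E=34
Pot levels (distinct totals of non-folded players): 24, 34
Layer 1-24: 24 each from A, B, C, D, E = 24*5 = 120 chips; eligible A, B, C, D, E
Layer 25-34: 10 each from A, B, D, E = 10*4 = 40 chips; eligible A, B, D, E

Pot 1: 120 chips, eligible: A, B, C, D, E
Pot 2: 40 chips, eligible: A, B, D, E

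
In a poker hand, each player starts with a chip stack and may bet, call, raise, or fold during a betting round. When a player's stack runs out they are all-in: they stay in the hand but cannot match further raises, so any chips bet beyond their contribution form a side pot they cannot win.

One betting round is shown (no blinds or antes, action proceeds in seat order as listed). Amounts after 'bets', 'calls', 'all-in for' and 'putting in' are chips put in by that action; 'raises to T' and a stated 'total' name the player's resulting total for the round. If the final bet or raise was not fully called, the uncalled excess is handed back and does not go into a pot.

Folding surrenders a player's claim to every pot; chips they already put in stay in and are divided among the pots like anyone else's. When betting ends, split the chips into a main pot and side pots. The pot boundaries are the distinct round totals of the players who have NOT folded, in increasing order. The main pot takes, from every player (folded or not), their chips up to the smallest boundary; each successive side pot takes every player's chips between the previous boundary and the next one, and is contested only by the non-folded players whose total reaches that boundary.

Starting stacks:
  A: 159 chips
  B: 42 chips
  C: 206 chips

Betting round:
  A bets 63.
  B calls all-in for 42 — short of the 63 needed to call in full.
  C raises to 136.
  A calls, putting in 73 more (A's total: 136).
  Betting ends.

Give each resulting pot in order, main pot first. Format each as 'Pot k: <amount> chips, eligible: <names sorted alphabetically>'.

Contributions: A=136, B=42, C=136
Pot levels (distinct totals of non-folded players): 42, 136
Layer 1-42: 42 each from A, B, C = 42*3 = 126 chips; eligible A, B, C
Layer 43-136: 94 each from A, C = 94*2 = 188 chips; eligible A, C

Pot 1: 126 chips, eligible: A, B, C
Pot 2: 188 chips, eligible: A, C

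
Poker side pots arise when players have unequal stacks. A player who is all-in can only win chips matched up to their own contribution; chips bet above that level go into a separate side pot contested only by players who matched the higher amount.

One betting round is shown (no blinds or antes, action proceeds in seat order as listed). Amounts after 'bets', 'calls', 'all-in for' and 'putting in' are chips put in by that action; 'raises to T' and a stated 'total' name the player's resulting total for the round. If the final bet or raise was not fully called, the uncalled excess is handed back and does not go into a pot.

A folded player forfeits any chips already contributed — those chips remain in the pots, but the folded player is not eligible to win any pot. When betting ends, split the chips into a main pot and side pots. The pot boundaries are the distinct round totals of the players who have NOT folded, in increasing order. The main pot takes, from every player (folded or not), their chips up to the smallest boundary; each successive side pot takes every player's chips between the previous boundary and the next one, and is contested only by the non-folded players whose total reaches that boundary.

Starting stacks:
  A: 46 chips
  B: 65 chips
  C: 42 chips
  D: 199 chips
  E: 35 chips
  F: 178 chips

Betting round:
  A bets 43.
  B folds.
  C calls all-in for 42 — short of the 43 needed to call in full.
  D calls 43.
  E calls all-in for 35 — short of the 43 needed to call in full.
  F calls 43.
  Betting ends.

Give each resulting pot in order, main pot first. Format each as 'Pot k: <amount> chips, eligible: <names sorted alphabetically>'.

Contributions: A=43, C=42, D=43, E=35, F=43
Folded: B
Pot levels (distinct totals of non-folded players): 35, 42, 43
Layer 1-35: 35 each from A, C, D, E, F = 35*5 = 175 chips; eligible A, C, D, E, F
Layer 36-42: 7 each from A, C, D, F = 7*4 = 28 chips; eligible A, C, D, F
Layer 43-43: 1 each from A, D, F = 1*3 = 3 chips; eligible A, D, F

Pot 1: 175 chips, eligible: A, C, D, E, F
Pot 2: 28 chips, eligible: A, C, D, F
Pot 3: 3 chips, eligible: A, D, F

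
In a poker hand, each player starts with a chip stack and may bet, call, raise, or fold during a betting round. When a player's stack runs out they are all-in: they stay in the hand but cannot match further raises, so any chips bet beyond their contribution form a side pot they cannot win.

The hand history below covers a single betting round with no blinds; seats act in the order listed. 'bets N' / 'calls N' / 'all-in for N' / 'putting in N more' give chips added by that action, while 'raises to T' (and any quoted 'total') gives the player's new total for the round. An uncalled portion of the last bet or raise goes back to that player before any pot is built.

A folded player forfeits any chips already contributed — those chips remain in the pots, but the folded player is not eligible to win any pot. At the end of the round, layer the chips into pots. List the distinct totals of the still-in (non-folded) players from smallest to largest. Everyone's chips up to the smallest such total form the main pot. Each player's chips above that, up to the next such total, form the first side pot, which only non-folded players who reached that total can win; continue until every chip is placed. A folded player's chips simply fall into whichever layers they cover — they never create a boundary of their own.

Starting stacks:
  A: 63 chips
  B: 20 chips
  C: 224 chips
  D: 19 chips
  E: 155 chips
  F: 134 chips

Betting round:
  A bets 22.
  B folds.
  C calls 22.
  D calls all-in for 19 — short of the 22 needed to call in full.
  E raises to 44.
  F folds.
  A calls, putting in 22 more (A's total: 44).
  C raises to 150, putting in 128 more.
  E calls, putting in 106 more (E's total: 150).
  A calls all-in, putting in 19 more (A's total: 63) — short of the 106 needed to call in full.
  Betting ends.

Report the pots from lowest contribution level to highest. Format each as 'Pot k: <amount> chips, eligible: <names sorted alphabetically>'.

Pot 1: 76 chips, eligible: A, C, D, E
Pot 2: 132 chips, eligible: A, C, E
Pot 3: 174 chips, eligible: C, E

Derivation:
Contributions: A=63, C=150, D=19, E=150
Folded: B, F
Pot levels (distinct totals of non-folded players): 19, 63, 150
Layer 1-19: 19 each from A, C, D, E = 19*4 = 76 chips; eligible A, C, D, E
Layer 20-63: 44 each from A, C, E = 44*3 = 132 chips; eligible A, C, E
Layer 64-150: 87 each from C, E = 87*2 = 174 chips; eligible C, E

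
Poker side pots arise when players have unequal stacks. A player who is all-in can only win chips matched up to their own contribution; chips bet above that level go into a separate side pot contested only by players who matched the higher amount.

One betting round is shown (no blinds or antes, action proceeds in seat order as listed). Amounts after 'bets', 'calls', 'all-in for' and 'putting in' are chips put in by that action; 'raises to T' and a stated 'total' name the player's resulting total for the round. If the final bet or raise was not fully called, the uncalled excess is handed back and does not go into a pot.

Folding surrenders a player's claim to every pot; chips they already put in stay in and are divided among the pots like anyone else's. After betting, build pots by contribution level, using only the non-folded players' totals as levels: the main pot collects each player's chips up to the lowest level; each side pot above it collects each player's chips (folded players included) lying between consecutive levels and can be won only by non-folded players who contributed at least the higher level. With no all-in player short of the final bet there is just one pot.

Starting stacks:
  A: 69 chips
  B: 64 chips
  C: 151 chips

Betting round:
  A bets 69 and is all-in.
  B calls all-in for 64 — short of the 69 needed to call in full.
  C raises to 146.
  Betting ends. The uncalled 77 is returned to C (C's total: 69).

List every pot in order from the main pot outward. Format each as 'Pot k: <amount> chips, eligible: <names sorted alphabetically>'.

Contributions (after 77 returned to C): A=69, B=64, C=69
Pot levels (distinct totals of non-folded players): 64, 69
Layer 1-64: 64 each from A, B, C = 64*3 = 192 chips; eligible A, B, C
Layer 65-69: 5 each from A, C = 5*2 = 10 chips; eligible A, C

Pot 1: 192 chips, eligible: A, B, C
Pot 2: 10 chips, eligible: A, C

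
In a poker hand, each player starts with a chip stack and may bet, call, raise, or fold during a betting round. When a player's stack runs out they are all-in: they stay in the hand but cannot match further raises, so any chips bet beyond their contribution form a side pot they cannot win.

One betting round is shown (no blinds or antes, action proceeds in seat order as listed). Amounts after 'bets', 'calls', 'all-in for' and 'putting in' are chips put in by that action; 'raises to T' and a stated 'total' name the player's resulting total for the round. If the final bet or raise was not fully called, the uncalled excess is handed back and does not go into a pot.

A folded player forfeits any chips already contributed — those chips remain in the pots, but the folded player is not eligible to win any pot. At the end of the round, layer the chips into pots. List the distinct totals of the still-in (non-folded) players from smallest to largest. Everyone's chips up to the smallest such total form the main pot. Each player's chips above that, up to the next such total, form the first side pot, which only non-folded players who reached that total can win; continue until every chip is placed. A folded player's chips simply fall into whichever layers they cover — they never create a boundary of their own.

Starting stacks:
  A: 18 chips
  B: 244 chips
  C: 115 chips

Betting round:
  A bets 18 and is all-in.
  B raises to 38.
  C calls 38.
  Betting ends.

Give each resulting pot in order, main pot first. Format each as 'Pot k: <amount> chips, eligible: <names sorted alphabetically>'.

Pot 1: 54 chips, eligible: A, B, C
Pot 2: 40 chips, eligible: B, C

Derivation:
Contributions: A=18, B=38, C=38
Pot levels (distinct totals of non-folded players): 18, 38
Layer 1-18: 18 each from A, B, C = 18*3 = 54 chips; eligible A, B, C
Layer 19-38: 20 each from B, C = 20*2 = 40 chips; eligible B, C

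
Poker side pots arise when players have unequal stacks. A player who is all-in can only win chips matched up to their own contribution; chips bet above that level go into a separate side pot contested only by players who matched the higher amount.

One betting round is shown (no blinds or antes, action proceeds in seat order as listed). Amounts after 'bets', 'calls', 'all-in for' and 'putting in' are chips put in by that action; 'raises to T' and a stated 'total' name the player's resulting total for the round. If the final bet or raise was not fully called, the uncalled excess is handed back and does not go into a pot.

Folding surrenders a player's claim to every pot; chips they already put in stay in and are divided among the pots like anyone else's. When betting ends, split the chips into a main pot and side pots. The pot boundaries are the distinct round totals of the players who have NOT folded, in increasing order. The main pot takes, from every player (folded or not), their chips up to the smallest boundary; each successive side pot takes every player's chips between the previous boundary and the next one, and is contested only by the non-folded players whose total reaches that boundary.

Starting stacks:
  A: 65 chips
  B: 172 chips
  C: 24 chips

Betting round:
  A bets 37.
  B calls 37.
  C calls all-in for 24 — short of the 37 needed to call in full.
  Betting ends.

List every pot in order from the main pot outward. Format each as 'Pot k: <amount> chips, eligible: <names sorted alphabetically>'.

Contributions: A=37, B=37, C=24
Pot levels (distinct totals of non-folded players): 24, 37
Layer 1-24: 24 each from A, B, C = 24*3 = 72 chips; eligible A, B, C
Layer 25-37: 13 each from A, B = 13*2 = 26 chips; eligible A, B

Pot 1: 72 chips, eligible: A, B, C
Pot 2: 26 chips, eligible: A, B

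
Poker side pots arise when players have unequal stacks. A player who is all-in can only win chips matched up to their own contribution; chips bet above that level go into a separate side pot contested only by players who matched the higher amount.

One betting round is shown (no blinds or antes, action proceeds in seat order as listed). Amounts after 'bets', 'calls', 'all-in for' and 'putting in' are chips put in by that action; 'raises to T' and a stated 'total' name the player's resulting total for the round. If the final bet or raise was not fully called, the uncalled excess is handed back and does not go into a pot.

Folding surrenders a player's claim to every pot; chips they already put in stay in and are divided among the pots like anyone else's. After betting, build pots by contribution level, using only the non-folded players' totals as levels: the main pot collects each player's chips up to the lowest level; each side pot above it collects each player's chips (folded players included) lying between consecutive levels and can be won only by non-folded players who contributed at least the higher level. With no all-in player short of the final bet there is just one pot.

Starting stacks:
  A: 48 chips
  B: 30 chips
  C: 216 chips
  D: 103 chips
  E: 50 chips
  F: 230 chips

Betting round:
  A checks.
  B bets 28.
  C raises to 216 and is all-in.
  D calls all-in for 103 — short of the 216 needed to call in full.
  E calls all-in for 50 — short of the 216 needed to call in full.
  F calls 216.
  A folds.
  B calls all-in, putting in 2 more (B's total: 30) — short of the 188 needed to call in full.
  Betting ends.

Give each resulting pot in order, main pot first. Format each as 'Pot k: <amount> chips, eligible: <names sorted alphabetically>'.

Contributions: B=30, C=216, D=103, E=50, F=216
Folded: A
Pot levels (distinct totals of non-folded players): 30, 50, 103, 216
Layer 1-30: 30 each from B, C, D, E, F = 30*5 = 150 chips; eligible B, C, D, E, F
Layer 31-50: 20 each from C, D, E, F = 20*4 = 80 chips; eligible C, D, E, F
Layer 51-103: 53 each from C, D, F = 53*3 = 159 chips; eligible C, D, F
Layer 104-216: 113 each from C, F = 113*2 = 226 chips; eligible C, F

Pot 1: 150 chips, eligible: B, C, D, E, F
Pot 2: 80 chips, eligible: C, D, E, F
Pot 3: 159 chips, eligible: C, D, F
Pot 4: 226 chips, eligible: C, F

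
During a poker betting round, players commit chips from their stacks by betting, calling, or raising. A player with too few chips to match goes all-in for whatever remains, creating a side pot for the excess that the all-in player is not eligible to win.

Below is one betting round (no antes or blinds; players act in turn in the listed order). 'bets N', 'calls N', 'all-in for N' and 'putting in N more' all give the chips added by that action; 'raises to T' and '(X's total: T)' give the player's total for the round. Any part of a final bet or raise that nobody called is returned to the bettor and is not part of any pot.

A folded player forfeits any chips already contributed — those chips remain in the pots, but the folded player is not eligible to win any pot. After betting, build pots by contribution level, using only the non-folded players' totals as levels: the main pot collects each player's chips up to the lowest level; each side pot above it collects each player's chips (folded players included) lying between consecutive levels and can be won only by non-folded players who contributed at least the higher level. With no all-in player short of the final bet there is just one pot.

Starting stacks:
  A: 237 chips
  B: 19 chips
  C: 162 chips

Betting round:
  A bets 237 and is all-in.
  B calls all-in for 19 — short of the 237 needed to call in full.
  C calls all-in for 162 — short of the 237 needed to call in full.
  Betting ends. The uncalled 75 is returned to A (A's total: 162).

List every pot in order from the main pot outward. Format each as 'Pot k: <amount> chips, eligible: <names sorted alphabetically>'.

Contributions (after 75 returned to A): A=162, B=19, C=162
Pot levels (distinct totals of non-folded players): 19, 162
Layer 1-19: 19 each from A, B, C = 19*3 = 57 chips; eligible A, B, C
Layer 20-162: 143 each from A, C = 143*2 = 286 chips; eligible A, C

Pot 1: 57 chips, eligible: A, B, C
Pot 2: 286 chips, eligible: A, C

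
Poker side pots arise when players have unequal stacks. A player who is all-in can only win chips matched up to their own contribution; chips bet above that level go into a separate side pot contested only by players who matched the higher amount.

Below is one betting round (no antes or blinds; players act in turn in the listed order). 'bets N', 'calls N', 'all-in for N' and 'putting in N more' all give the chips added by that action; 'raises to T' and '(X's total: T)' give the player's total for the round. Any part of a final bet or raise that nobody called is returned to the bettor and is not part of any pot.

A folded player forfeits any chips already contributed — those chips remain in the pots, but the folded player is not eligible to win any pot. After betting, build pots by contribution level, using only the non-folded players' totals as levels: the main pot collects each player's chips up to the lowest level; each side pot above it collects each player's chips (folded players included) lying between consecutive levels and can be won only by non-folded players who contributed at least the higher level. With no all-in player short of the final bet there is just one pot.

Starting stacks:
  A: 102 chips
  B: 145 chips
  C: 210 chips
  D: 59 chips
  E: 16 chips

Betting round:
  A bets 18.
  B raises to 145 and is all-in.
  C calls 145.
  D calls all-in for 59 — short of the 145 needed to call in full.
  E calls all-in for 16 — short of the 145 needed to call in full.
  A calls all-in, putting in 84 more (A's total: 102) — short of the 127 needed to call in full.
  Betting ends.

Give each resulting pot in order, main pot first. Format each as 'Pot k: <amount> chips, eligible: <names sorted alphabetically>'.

Pot 1: 80 chips, eligible: A, B, C, D, E
Pot 2: 172 chips, eligible: A, B, C, D
Pot 3: 129 chips, eligible: A, B, C
Pot 4: 86 chips, eligible: B, C

Derivation:
Contributions: A=102, B=145, C=145, D=59, E=16
Pot levels (distinct totals of non-folded players): 16, 59, 102, 145
Layer 1-16: 16 each from A, B, C, D, E = 16*5 = 80 chips; eligible A, B, C, D, E
Layer 17-59: 43 each from A, B, C, D = 43*4 = 172 chips; eligible A, B, C, D
Layer 60-102: 43 each from A, B, C = 43*3 = 129 chips; eligible A, B, C
Layer 103-145: 43 each from B, C = 43*2 = 86 chips; eligible B, C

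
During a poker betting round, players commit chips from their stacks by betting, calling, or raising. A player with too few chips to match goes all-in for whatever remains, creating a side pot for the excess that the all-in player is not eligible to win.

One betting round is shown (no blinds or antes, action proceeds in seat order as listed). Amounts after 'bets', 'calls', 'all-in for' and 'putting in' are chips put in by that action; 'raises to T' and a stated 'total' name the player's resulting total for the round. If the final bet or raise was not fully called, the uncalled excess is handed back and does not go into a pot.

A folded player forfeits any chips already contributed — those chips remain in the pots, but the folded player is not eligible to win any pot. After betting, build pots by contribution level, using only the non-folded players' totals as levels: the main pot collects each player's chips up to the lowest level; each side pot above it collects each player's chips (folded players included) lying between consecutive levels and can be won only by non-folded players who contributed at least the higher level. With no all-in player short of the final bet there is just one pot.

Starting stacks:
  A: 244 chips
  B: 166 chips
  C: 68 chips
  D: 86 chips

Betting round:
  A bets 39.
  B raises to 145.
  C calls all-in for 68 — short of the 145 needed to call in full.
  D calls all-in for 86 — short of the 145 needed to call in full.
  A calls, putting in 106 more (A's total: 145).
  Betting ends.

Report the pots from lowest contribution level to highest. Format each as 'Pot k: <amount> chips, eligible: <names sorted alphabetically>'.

Contributions: A=145, B=145, C=68, D=86
Pot levels (distinct totals of non-folded players): 68, 86, 145
Layer 1-68: 68 each from A, B, C, D = 68*4 = 272 chips; eligible A, B, C, D
Layer 69-86: 18 each from A, B, D = 18*3 = 54 chips; eligible A, B, D
Layer 87-145: 59 each from A, B = 59*2 = 118 chips; eligible A, B

Pot 1: 272 chips, eligible: A, B, C, D
Pot 2: 54 chips, eligible: A, B, D
Pot 3: 118 chips, eligible: A, B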